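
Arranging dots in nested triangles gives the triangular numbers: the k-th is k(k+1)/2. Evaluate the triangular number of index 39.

780

The 39th triangular number is n(n+1)/2 with n = 39.
39·40/2 = 1560/2 = 780.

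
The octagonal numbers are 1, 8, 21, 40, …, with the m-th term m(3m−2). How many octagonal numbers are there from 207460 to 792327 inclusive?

251

The n-th octagonal number is n(3n−2).
Smallest index with value ≥ 207460: n = 264 (giving 208560).
Largest index with value ≤ 792327: n = 514 (giving 791560).
Indices 264 through 514: 251 terms.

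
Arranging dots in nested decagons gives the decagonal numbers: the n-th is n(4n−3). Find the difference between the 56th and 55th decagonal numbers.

441

Consecutive decagonal numbers differ by 8n − 7: here 8·56 − 7 = 441.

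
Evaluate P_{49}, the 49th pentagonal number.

The 49th pentagonal number is n(3n−1)/2 with n = 49.
49·(3·49 − 1)/2 = 49·146/2 = 49·73 = 3577.

3577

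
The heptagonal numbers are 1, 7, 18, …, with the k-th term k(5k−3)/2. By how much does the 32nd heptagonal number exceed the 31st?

Consecutive heptagonal numbers differ by 5n − 4: here 5·32 − 4 = 156.

156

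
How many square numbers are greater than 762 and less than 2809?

The n-th square number is n².
Smallest index with value > 762: n = 28 (giving 784).
Largest index with value < 2809: n = 52 (giving 2704).
Indices 28 through 52: 25 terms.

25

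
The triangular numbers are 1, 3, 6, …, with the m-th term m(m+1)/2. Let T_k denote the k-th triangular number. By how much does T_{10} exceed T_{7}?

10·11/2 = 55 and 7·8/2 = 28.
Difference: 55 − 28 = 27.

27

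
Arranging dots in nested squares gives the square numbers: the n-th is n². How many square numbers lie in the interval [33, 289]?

12

The n-th square number is n².
Smallest index with value ≥ 33: n = 6 (giving 36).
Largest index with value ≤ 289: n = 17 (giving 289).
Indices 6 through 17: 12 terms.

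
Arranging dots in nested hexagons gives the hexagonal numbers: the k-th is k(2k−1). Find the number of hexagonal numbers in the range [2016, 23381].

The n-th hexagonal number is n(2n−1).
Smallest index with value ≥ 2016: n = 32 (giving 2016).
Largest index with value ≤ 23381: n = 108 (giving 23220).
Indices 32 through 108: 77 terms.

77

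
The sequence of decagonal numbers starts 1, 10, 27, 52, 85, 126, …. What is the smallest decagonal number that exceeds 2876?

Solve n(4n−3) > 2876 for integer n.
The largest n with value ≤ 2876 is 27 (since 2835 ≤ 2876 < 3052), so the first above is n = 28, value 3052.

3052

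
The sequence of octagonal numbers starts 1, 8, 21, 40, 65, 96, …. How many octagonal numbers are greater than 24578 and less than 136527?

123

The n-th octagonal number is n(3n−2).
Smallest index with value > 24578: n = 91 (giving 24661).
Largest index with value < 136527: n = 213 (giving 135681).
Indices 91 through 213: 123 terms.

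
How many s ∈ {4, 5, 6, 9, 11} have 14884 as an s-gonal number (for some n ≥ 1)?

1

s = 4: P(4, 122) = 14884. ✓
s = 5: P(5, 99) = 14652 and P(5, 100) = 14950; 14884 is not s-gonal.
s = 6: P(6, 86) = 14706 and P(6, 87) = 15051; 14884 is not s-gonal.
s = 9: P(9, 65) = 14625 and P(9, 66) = 15081; 14884 is not s-gonal.
s = 11: P(11, 57) = 14421 and P(11, 58) = 14935; 14884 is not s-gonal.
Hits: s ∈ {4} → 1.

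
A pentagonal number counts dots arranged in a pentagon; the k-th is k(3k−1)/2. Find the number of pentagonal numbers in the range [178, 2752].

32

The n-th pentagonal number is n(3n−1)/2.
Smallest index with value ≥ 178: n = 12 (giving 210).
Largest index with value ≤ 2752: n = 43 (giving 2752).
Indices 12 through 43: 32 terms.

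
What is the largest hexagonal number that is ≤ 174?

Solve n(2n−1) ≤ 174 for integer n.
n = 9 gives 153 ≤ 174, while n = 10 gives 190 > 174; so the answer is 153.

153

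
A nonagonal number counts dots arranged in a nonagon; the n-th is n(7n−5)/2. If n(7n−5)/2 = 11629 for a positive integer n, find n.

58

Set n(7n−5)/2 = 11629, giving 7n² − 5n − 23258 = 0.
So n = (5 + 807) / 14 = 812/14 = 58.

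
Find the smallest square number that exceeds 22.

Solve n² > 22 for integer n.
The largest n with value ≤ 22 is 4 (since 16 ≤ 22 < 25), so the first above is n = 5, value 25.

25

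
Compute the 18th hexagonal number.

The 18th hexagonal number is n(2n−1) with n = 18.
18·(2·18 − 1) = 18·35 = 630.

630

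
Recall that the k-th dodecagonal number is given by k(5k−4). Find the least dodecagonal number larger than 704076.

705376

Solve n(5n−4) > 704076 for integer n.
The largest n with value ≤ 704076 is 375 (since 701625 ≤ 704076 < 705376), so the first above is n = 376, value 705376.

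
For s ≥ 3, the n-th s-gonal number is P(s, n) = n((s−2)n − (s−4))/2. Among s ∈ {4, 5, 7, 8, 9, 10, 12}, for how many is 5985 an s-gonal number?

s = 4: P(4, 77) = 5929 and P(4, 78) = 6084; 5985 is not s-gonal.
s = 5: P(5, 63) = 5922 and P(5, 64) = 6112; 5985 is not s-gonal.
s = 7: P(7, 49) = 5929 and P(7, 50) = 6175; 5985 is not s-gonal.
s = 8: P(8, 45) = 5985. ✓
s = 9: P(9, 41) = 5781 and P(9, 42) = 6069; 5985 is not s-gonal.
s = 10: P(10, 39) = 5967 and P(10, 40) = 6280; 5985 is not s-gonal.
s = 12: P(12, 35) = 5985. ✓
Hits: s ∈ {8, 12} → 2.

2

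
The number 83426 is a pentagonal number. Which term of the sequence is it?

Set n(3n−1)/2 = 83426, giving 3n² − n − 166852 = 0.
The discriminant is 1 + 24·83426 = 2002225, and √2002225 = 1415.
So n = (1 + 1415) / 6 = 1416/6 = 236.

236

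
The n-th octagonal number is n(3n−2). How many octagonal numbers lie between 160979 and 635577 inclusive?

The n-th octagonal number is n(3n−2).
Smallest index with value ≥ 160979: n = 232 (giving 161008).
Largest index with value ≤ 635577: n = 460 (giving 633880).
Indices 232 through 460: 229 terms.

229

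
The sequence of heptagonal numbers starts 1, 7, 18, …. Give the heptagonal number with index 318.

The 318th heptagonal number is n(5n−3)/2 with n = 318.
318·(5·318 − 3)/2 = 318·1587/2 = 252333.

252333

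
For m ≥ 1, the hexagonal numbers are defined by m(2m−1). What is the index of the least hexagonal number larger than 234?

12

Solve n(2n−1) > 234 for integer n.
The largest n with value ≤ 234 is 11 (since 231 ≤ 234 < 276), so the first above is n = 12, value 276.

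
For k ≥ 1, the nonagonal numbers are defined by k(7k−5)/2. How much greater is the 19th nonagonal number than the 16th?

360

19·(7·19 − 5)/2 = 1216 and 16·(7·16 − 5)/2 = 856.
Difference: 1216 − 856 = 360.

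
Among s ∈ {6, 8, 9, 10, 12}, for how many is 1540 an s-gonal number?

s = 6: P(6, 28) = 1540. ✓
s = 8: P(8, 22) = 1408 and P(8, 23) = 1541; 1540 is not s-gonal.
s = 9: P(9, 21) = 1491 and P(9, 22) = 1639; 1540 is not s-gonal.
s = 10: P(10, 20) = 1540. ✓
s = 12: P(12, 17) = 1377 and P(12, 18) = 1548; 1540 is not s-gonal.
Hits: s ∈ {6, 10} → 2.

2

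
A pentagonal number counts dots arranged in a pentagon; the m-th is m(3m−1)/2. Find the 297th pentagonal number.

132165

The 297th pentagonal number is n(3n−1)/2 with n = 297.
297·(3·297 − 1)/2 = 297·890/2 = 297·445 = 132165.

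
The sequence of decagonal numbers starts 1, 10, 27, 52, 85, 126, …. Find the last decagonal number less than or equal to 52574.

52555

Solve n(4n−3) ≤ 52574 for integer n.
n = 115 gives 52555 ≤ 52574, while n = 116 gives 53476 > 52574; so the answer is 52555.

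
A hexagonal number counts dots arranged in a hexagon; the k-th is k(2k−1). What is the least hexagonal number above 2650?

Solve n(2n−1) > 2650 for integer n.
The largest n with value ≤ 2650 is 36 (since 2556 ≤ 2650 < 2701), so the first above is n = 37, value 2701.

2701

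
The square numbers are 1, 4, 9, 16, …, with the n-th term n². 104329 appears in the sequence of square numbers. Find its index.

We need n² = 104329, so n = √104329 = 323.

323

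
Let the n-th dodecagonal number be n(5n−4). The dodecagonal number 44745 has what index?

95

Set n(5n−4) = 44745, giving 5n² − 4n − 44745 = 0.
The discriminant is 16 + 20·44745 = 894916, and √894916 = 946.
So n = (4 + 946) / 10 = 950/10 = 95.
Check: 95·(5·95 − 4) = 44745. ✓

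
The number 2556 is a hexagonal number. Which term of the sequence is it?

36

Set n(2n−1) = 2556, giving 2n² − n − 2556 = 0.
The discriminant is 1 + 8·2556 = 20449, and √20449 = 143.
So n = (1 + 143) / 4 = 144/4 = 36.
Check: 36·(2·36 − 1) = 2556. ✓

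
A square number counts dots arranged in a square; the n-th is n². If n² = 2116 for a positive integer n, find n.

46

We need n² = 2116, so n = √2116 = 46.
Check: 46² = 2116. ✓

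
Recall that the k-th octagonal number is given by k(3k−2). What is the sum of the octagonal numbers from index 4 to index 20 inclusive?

Σ i(3i−2) = 3Σi² − 2Σi over i = 4..20.
Σi = 210 − 6 = 204 and Σi² = 2870 − 14 = 2856.
3·2856 − 2·204 = 8160.

8160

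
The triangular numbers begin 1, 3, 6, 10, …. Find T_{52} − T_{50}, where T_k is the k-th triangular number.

103

52·53/2 = 1378 and 50·51/2 = 1275.
Difference: 1378 − 1275 = 103.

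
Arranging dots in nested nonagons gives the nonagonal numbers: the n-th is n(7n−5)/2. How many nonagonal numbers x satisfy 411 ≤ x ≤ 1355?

9

The n-th nonagonal number is n(7n−5)/2.
Smallest index with value ≥ 411: n = 12 (giving 474).
Largest index with value ≤ 1355: n = 20 (giving 1350).
Indices 12 through 20: 9 terms.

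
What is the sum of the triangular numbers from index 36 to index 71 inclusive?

54426

Σ i(i+1)/2 = (Σi² + Σi) / 2 over i = 36..71.
Σi = 2556 − 630 = 1926 and Σi² = 121836 − 14910 = 106926.
(1·106926 + 1·1926) / 2 = 108852/2 = 54426.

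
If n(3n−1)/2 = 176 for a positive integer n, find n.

Set n(3n−1)/2 = 176, giving 3n² − n − 352 = 0.
The discriminant is 1 + 24·176 = 4225, and √4225 = 65.
So n = (1 + 65) / 6 = 66/6 = 11.

11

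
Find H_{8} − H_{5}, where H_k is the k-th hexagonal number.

8·(2·8 − 1) = 120 and 5·(2·5 − 1) = 45.
Difference: 120 − 45 = 75.

75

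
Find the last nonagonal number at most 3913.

Solve n(7n−5)/2 ≤ 3913 for integer n.
n = 33 gives 3729 ≤ 3913, while n = 34 gives 3961 > 3913; so the answer is 3729.

3729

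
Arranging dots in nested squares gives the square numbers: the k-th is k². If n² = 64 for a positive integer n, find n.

8

We need n² = 64, so n = √64 = 8.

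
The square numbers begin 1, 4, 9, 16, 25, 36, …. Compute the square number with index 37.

The 37th square number is n² with n = 37.
37² = 1369.

1369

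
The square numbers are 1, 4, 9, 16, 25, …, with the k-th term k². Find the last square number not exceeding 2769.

2704

Solve n² ≤ 2769 for integer n.
n = 52 gives 2704 ≤ 2769, while n = 53 gives 2809 > 2769; so the answer is 2704.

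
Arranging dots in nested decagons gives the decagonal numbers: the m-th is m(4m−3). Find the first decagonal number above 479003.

Solve n(4n−3) > 479003 for integer n.
The largest n with value ≤ 479003 is 346 (since 477826 ≤ 479003 < 480595), so the first above is n = 347, value 480595.

480595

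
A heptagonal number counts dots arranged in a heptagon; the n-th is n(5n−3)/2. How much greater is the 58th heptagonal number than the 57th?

Consecutive heptagonal numbers differ by 5n − 4: here 5·58 − 4 = 286.

286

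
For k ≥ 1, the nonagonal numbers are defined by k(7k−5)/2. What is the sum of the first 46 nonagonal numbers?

114586

Σ i(7i−5)/2 = (7Σi² − 5Σi) / 2 over i = 1..46.
Σi = 1081 and Σi² = 33511.
(7·33511 − 5·1081) / 2 = 229172/2 = 114586.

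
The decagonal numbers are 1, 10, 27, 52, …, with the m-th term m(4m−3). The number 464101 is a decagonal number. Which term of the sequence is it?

341

Set n(4n−3) = 464101, giving 4n² − 3n − 464101 = 0.
The discriminant is 9 + 16·464101 = 7425625, and √7425625 = 2725.
So n = (3 + 2725) / 8 = 2728/8 = 341.
Check: 341·(4·341 − 3) = 464101. ✓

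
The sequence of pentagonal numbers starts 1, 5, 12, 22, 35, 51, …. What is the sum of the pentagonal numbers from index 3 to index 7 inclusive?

Σ i(3i−1)/2 = (3Σi² − Σi) / 2 over i = 3..7.
Σi = 28 − 3 = 25 and Σi² = 140 − 5 = 135.
(3·135 − 1·25) / 2 = 380/2 = 190.

190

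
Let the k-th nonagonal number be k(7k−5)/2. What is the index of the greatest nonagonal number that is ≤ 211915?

246

Solve n(7n−5)/2 ≤ 211915 for integer n.
n = 246 gives 211191 ≤ 211915, while n = 247 gives 212914 > 211915; so the answer is index 246.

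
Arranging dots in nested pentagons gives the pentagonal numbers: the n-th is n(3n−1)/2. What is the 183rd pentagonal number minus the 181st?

1091

183·(3·183 − 1)/2 = 50142 and 181·(3·181 − 1)/2 = 49051.
Difference: 50142 − 49051 = 1091.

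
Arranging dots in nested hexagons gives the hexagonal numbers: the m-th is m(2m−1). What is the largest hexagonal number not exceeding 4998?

4950

Solve n(2n−1) ≤ 4998 for integer n.
n = 50 gives 4950 ≤ 4998, while n = 51 gives 5151 > 4998; so the answer is 4950.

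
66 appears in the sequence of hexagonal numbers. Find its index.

Set n(2n−1) = 66, giving 2n² − n − 66 = 0.
So n = (1 + 23) / 4 = 24/4 = 6.

6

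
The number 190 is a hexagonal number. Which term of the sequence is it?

Set n(2n−1) = 190, giving 2n² − n − 190 = 0.
The discriminant is 1 + 8·190 = 1521, and √1521 = 39.
So n = (1 + 39) / 4 = 40/4 = 10.
Check: 10·(2·10 − 1) = 190. ✓

10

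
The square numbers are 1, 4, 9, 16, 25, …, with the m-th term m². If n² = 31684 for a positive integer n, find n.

178

We need n² = 31684, so n = √31684 = 178.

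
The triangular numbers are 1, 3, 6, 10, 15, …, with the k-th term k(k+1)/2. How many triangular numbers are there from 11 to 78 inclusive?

The n-th triangular number is n(n+1)/2.
Smallest index with value ≥ 11: n = 5 (giving 15).
Largest index with value ≤ 78: n = 12 (giving 78).
Indices 5 through 12: 8 terms.

8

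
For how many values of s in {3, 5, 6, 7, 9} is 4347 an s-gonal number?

s = 3: P(3, 92) = 4278 and P(3, 93) = 4371; 4347 is not s-gonal.
s = 5: P(5, 54) = 4347. ✓
s = 6: P(6, 46) = 4186 and P(6, 47) = 4371; 4347 is not s-gonal.
s = 7: P(7, 42) = 4347. ✓
s = 9: P(9, 35) = 4200 and P(9, 36) = 4446; 4347 is not s-gonal.
Hits: s ∈ {5, 7} → 2.

2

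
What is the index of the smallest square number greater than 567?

Solve n² > 567 for integer n.
The largest n with value ≤ 567 is 23 (since 529 ≤ 567 < 576), so the first above is n = 24, value 576.

24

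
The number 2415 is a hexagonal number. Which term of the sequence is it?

35

Set n(2n−1) = 2415, giving 2n² − n − 2415 = 0.
The discriminant is 1 + 8·2415 = 19321, and √19321 = 139.
So n = (1 + 139) / 4 = 140/4 = 35.
Check: 35·(2·35 − 1) = 2415. ✓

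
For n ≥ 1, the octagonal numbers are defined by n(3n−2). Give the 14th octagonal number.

560

14·(3·14 − 2) = 14·40 = 560.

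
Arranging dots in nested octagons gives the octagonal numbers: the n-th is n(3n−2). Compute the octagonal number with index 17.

The 17th octagonal number is n(3n−2) with n = 17.
17·(3·17 − 2) = 17·49 = 833.

833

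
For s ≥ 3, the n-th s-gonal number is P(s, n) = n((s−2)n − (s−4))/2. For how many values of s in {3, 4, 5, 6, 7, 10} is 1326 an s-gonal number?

2

s = 3: P(3, 51) = 1326. ✓
s = 4: P(4, 36) = 1296 and P(4, 37) = 1369; 1326 is not s-gonal.
s = 5: P(5, 29) = 1247 and P(5, 30) = 1335; 1326 is not s-gonal.
s = 6: P(6, 26) = 1326. ✓
s = 7: P(7, 23) = 1288 and P(7, 24) = 1404; 1326 is not s-gonal.
s = 10: P(10, 18) = 1242 and P(10, 19) = 1387; 1326 is not s-gonal.
Hits: s ∈ {3, 6} → 2.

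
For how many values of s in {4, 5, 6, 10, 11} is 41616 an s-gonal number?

1

s = 4: P(4, 204) = 41616. ✓
s = 5: P(5, 166) = 41251 and P(5, 167) = 41750; 41616 is not s-gonal.
s = 6: P(6, 144) = 41328 and P(6, 145) = 41905; 41616 is not s-gonal.
s = 10: P(10, 102) = 41310 and P(10, 103) = 42127; 41616 is not s-gonal.
s = 11: P(11, 96) = 41136 and P(11, 97) = 42001; 41616 is not s-gonal.
Hits: s ∈ {4} → 1.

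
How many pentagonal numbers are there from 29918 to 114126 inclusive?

135

The n-th pentagonal number is n(3n−1)/2.
Smallest index with value ≥ 29918: n = 142 (giving 30175).
Largest index with value ≤ 114126: n = 276 (giving 114126).
Indices 142 through 276: 135 terms.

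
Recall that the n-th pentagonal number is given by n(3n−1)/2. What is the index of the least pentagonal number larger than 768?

23

Solve n(3n−1)/2 > 768 for integer n.
The largest n with value ≤ 768 is 22 (since 715 ≤ 768 < 782), so the first above is n = 23, value 782.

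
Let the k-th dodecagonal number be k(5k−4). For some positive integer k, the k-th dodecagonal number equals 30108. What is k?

Set n(5n−4) = 30108, giving 5n² − 4n − 30108 = 0.
The discriminant is 16 + 20·30108 = 602176, and √602176 = 776.
So n = (4 + 776) / 10 = 780/10 = 78.

78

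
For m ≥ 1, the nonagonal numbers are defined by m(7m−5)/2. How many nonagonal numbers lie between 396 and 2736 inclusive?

18

The n-th nonagonal number is n(7n−5)/2.
Smallest index with value ≥ 396: n = 11 (giving 396).
Largest index with value ≤ 2736: n = 28 (giving 2674).
Indices 11 through 28: 18 terms.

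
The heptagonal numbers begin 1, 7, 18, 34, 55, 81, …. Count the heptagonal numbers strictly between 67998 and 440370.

254

The n-th heptagonal number is n(5n−3)/2.
Smallest index with value > 67998: n = 166 (giving 68641).
Largest index with value < 440370: n = 419 (giving 438274).
Indices 166 through 419: 254 terms.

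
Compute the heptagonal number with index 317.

317·(5·317 − 3)/2 = 317·1582/2 = 317·791 = 250747.

250747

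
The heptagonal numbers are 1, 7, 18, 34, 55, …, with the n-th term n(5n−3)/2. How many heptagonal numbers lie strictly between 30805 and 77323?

65

The n-th heptagonal number is n(5n−3)/2.
Smallest index with value > 30805: n = 112 (giving 31192).
Largest index with value < 77323: n = 176 (giving 77176).
Indices 112 through 176: 65 terms.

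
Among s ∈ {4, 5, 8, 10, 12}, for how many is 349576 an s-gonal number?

1

s = 4: P(4, 591) = 349281 and P(4, 592) = 350464; 349576 is not s-gonal.
s = 5: P(5, 482) = 348245 and P(5, 483) = 349692; 349576 is not s-gonal.
s = 8: P(8, 341) = 348161 and P(8, 342) = 350208; 349576 is not s-gonal.
s = 10: P(10, 296) = 349576. ✓
s = 12: P(12, 264) = 347424 and P(12, 265) = 350065; 349576 is not s-gonal.
Hits: s ∈ {10} → 1.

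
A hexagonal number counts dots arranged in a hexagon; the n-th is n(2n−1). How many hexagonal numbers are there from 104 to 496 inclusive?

9

The n-th hexagonal number is n(2n−1).
Smallest index with value ≥ 104: n = 8 (giving 120).
Largest index with value ≤ 496: n = 16 (giving 496).
Indices 8 through 16: 9 terms.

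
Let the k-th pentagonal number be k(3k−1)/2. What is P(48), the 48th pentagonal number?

3432

48·(3·48 − 1)/2 = 48·143/2 = 3432.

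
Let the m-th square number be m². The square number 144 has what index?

We need n² = 144, so n = √144 = 12.

12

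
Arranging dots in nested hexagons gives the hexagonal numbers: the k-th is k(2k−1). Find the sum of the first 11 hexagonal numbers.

946

Σ i(2i−1) = 2Σi² − Σi over i = 1..11.
Σi = 66 and Σi² = 506.
2·506 − 1·66 = 946.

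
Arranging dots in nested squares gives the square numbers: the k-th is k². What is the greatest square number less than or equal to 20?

Solve n² ≤ 20 for integer n.
n = 4 gives 16 ≤ 20, while n = 5 gives 25 > 20; so the answer is 16.

16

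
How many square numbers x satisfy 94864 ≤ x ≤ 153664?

85

The n-th square number is n².
Smallest index with value ≥ 94864: n = 308 (giving 94864).
Largest index with value ≤ 153664: n = 392 (giving 153664).
Indices 308 through 392: 85 terms.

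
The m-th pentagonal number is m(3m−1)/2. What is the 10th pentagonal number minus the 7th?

75

10·(3·10 − 1)/2 = 145 and 7·(3·7 − 1)/2 = 70.
Difference: 145 − 70 = 75.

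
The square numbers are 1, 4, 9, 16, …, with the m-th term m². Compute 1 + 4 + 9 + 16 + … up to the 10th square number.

385

Σ_{i=1}^{10} i² = 10·11·21/6 = 385.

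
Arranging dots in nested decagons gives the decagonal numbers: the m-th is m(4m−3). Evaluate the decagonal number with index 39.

5967

The 39th decagonal number is n(4n−3) with n = 39.
39·(4·39 − 3) = 39·153 = 5967.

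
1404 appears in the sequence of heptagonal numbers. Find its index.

24

Set n(5n−3)/2 = 1404, giving 5n² − 3n − 2808 = 0.
The discriminant is 9 + 40·1404 = 56169, and √56169 = 237.
So n = (3 + 237) / 10 = 240/10 = 24.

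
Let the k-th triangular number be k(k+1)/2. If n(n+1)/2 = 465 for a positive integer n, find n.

Set n(n+1)/2 = 465, giving n² + n − 930 = 0.
The discriminant is 1 + 8·465 = 3721, and √3721 = 61.
So n = (-1 + 61) / 2 = 60/2 = 30.

30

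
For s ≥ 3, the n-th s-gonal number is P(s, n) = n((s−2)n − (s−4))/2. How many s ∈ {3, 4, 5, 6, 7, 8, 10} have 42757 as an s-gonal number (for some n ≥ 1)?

1

s = 3: P(3, 291) = 42486 and P(3, 292) = 42778; 42757 is not s-gonal.
s = 4: P(4, 206) = 42436 and P(4, 207) = 42849; 42757 is not s-gonal.
s = 5: P(5, 169) = 42757. ✓
s = 6: P(6, 146) = 42486 and P(6, 147) = 43071; 42757 is not s-gonal.
s = 7: P(7, 131) = 42706 and P(7, 132) = 43362; 42757 is not s-gonal.
s = 8: P(8, 119) = 42245 and P(8, 120) = 42960; 42757 is not s-gonal.
s = 10: P(10, 103) = 42127 and P(10, 104) = 42952; 42757 is not s-gonal.
Hits: s ∈ {5} → 1.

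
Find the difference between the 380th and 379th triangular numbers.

Consecutive triangular numbers differ by n: T_{380} − T_{379} = 380.

380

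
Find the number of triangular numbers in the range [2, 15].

The n-th triangular number is n(n+1)/2.
Smallest index with value ≥ 2: n = 2 (giving 3).
Largest index with value ≤ 15: n = 5 (giving 15).
Indices 2 through 5: 4 terms.

4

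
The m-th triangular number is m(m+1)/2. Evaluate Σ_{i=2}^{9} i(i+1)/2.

Σ i(i+1)/2 = (Σi² + Σi) / 2 over i = 2..9.
Σi = 45 − 1 = 44 and Σi² = 285 − 1 = 284.
(1·284 + 1·44) / 2 = 328/2 = 164.

164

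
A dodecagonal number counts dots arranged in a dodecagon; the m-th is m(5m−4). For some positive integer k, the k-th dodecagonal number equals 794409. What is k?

399

Set n(5n−4) = 794409, giving 5n² − 4n − 794409 = 0.
So n = (4 + 3986) / 10 = 3990/10 = 399.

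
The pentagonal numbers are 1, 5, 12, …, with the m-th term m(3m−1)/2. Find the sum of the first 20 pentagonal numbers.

Σ i(3i−1)/2 = (3Σi² − Σi) / 2 over i = 1..20.
Σi = 210 and Σi² = 2870.
(3·2870 − 1·210) / 2 = 8400/2 = 4200.

4200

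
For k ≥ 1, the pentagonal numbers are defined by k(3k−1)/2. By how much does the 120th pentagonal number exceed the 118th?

713

120·(3·120 − 1)/2 = 21540 and 118·(3·118 − 1)/2 = 20827.
Difference: 21540 − 20827 = 713.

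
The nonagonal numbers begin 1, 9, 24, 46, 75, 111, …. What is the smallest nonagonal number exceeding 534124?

536844

Solve n(7n−5)/2 > 534124 for integer n.
The largest n with value ≤ 534124 is 391 (since 534106 ≤ 534124 < 536844), so the first above is n = 392, value 536844.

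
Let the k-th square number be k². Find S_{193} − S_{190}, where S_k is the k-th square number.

1149

193² = 37249 and 190² = 36100.
Difference: 37249 − 36100 = 1149.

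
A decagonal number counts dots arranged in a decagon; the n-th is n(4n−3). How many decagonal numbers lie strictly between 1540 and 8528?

The n-th decagonal number is n(4n−3).
Smallest index with value > 1540: n = 21 (giving 1701).
Largest index with value < 8528: n = 46 (giving 8326).
Indices 21 through 46: 26 terms.

26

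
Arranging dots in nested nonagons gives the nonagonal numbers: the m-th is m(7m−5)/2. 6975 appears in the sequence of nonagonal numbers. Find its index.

Set n(7n−5)/2 = 6975, giving 7n² − 5n − 13950 = 0.
So n = (5 + 625) / 14 = 630/14 = 45.

45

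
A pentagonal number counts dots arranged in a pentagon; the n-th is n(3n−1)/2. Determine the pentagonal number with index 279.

The 279th pentagonal number is n(3n−1)/2 with n = 279.
279·(3·279 − 1)/2 = 279·836/2 = 279·418 = 116622.

116622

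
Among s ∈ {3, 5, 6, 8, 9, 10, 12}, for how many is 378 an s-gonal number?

2

s = 3: P(3, 27) = 378. ✓
s = 5: P(5, 16) = 376 and P(5, 17) = 425; 378 is not s-gonal.
s = 6: P(6, 14) = 378. ✓
s = 8: P(8, 11) = 341 and P(8, 12) = 408; 378 is not s-gonal.
s = 9: P(9, 10) = 325 and P(9, 11) = 396; 378 is not s-gonal.
s = 10: P(10, 10) = 370 and P(10, 11) = 451; 378 is not s-gonal.
s = 12: P(12, 9) = 369 and P(12, 10) = 460; 378 is not s-gonal.
Hits: s ∈ {3, 6} → 2.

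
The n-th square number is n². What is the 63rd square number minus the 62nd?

n² − (n−1)² = 2n − 1, so 63² − 62² = 2·63 − 1 = 125.

125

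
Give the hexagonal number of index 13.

325

The 13th hexagonal number is n(2n−1) with n = 13.
13·(2·13 − 1) = 13·25 = 325.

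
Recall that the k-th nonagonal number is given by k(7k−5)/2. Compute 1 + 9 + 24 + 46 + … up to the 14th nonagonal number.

Σ i(7i−5)/2 = (7Σi² − 5Σi) / 2 over i = 1..14.
Σi = 105 and Σi² = 1015.
(7·1015 − 5·105) / 2 = 6580/2 = 3290.

3290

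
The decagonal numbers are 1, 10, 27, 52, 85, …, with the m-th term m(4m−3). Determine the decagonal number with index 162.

The 162nd decagonal number is n(4n−3) with n = 162.
162·(4·162 − 3) = 162·645 = 104490.

104490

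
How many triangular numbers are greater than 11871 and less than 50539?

The n-th triangular number is n(n+1)/2.
Smallest index with value > 11871: n = 154 (giving 11935).
Largest index with value < 50539: n = 317 (giving 50403).
Indices 154 through 317: 164 terms.

164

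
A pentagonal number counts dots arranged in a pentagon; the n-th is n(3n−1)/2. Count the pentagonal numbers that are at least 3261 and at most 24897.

The n-th pentagonal number is n(3n−1)/2.
Smallest index with value ≥ 3261: n = 47 (giving 3290).
Largest index with value ≤ 24897: n = 129 (giving 24897).
Indices 47 through 129: 83 terms.

83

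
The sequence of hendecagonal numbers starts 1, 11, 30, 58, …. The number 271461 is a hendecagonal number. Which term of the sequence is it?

246

Set n(9n−7)/2 = 271461, giving 9n² − 7n − 542922 = 0.
The discriminant is 49 + 72·271461 = 19545241, and √19545241 = 4421.
So n = (7 + 4421) / 18 = 4428/18 = 246.
Check: 246·(9·246 − 7)/2 = 271461. ✓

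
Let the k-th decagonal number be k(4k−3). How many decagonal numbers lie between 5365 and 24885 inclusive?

43

The n-th decagonal number is n(4n−3).
Smallest index with value ≥ 5365: n = 37 (giving 5365).
Largest index with value ≤ 24885: n = 79 (giving 24727).
Indices 37 through 79: 43 terms.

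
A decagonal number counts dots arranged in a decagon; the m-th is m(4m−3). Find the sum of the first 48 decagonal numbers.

148568

Σ i(4i−3) = 4Σi² − 3Σi over i = 1..48.
Σi = 1176 and Σi² = 38024.
4·38024 − 3·1176 = 148568.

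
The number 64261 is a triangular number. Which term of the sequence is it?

358

Set n(n+1)/2 = 64261, giving n² + n − 128522 = 0.
The discriminant is 1 + 8·64261 = 514089, and √514089 = 717.
So n = (-1 + 717) / 2 = 716/2 = 358.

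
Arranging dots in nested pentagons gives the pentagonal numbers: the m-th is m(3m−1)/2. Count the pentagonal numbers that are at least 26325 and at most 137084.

170

The n-th pentagonal number is n(3n−1)/2.
Smallest index with value ≥ 26325: n = 133 (giving 26467).
Largest index with value ≤ 137084: n = 302 (giving 136655).
Indices 133 through 302: 170 terms.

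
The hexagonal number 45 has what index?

5

Set n(2n−1) = 45, giving 2n² − n − 45 = 0.
The discriminant is 1 + 8·45 = 361, and √361 = 19.
So n = (1 + 19) / 4 = 20/4 = 5.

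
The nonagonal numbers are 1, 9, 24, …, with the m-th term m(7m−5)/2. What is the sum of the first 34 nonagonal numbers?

Σ i(7i−5)/2 = (7Σi² − 5Σi) / 2 over i = 1..34.
Σi = 595 and Σi² = 13685.
(7·13685 − 5·595) / 2 = 92820/2 = 46410.

46410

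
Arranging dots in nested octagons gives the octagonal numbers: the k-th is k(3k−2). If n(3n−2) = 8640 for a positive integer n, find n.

Set n(3n−2) = 8640, giving 3n² − 2n − 8640 = 0.
So n = (2 + 322) / 6 = 324/6 = 54.

54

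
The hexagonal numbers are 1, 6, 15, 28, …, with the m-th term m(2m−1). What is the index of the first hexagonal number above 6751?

59

Solve n(2n−1) > 6751 for integer n.
The largest n with value ≤ 6751 is 58 (since 6670 ≤ 6751 < 6903), so the first above is n = 59, value 6903.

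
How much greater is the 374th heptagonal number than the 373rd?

1866

Consecutive heptagonal numbers differ by 5n − 4: here 5·374 − 4 = 1866.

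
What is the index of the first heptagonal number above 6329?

Solve n(5n−3)/2 > 6329 for integer n.
The largest n with value ≤ 6329 is 50 (since 6175 ≤ 6329 < 6426), so the first above is n = 51, value 6426.

51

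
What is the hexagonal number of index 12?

276

12·(2·12 − 1) = 12·23 = 276.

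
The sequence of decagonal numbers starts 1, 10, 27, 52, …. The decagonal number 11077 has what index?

53

Set n(4n−3) = 11077, giving 4n² − 3n − 11077 = 0.
The discriminant is 9 + 16·11077 = 177241, and √177241 = 421.
So n = (3 + 421) / 8 = 424/8 = 53.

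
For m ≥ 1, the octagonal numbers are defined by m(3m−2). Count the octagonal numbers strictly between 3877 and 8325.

17

The n-th octagonal number is n(3n−2).
Smallest index with value > 3877: n = 37 (giving 4033).
Largest index with value < 8325: n = 53 (giving 8321).
Indices 37 through 53: 17 terms.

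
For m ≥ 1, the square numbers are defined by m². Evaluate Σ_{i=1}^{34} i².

Σ_{i=1}^{34} i² = 34·35·69/6 = 13685.

13685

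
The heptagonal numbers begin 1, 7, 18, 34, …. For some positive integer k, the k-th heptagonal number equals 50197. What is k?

142

Set n(5n−3)/2 = 50197, giving 5n² − 3n − 100394 = 0.
The discriminant is 9 + 40·50197 = 2007889, and √2007889 = 1417.
So n = (3 + 1417) / 10 = 1420/10 = 142.
Check: 142·(5·142 − 3)/2 = 50197. ✓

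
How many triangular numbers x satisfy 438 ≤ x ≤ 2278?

The n-th triangular number is n(n+1)/2.
Smallest index with value ≥ 438: n = 30 (giving 465).
Largest index with value ≤ 2278: n = 67 (giving 2278).
Indices 30 through 67: 38 terms.

38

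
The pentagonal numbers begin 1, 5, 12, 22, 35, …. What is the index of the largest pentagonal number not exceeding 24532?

128

Solve n(3n−1)/2 ≤ 24532 for integer n.
n = 128 gives 24512 ≤ 24532, while n = 129 gives 24897 > 24532; so the answer is index 128.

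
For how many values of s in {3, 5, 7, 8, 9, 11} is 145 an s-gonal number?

s = 3: P(3, 16) = 136 and P(3, 17) = 153; 145 is not s-gonal.
s = 5: P(5, 10) = 145. ✓
s = 7: P(7, 7) = 112 and P(7, 8) = 148; 145 is not s-gonal.
s = 8: P(8, 7) = 133 and P(8, 8) = 176; 145 is not s-gonal.
s = 9: P(9, 6) = 111 and P(9, 7) = 154; 145 is not s-gonal.
s = 11: P(11, 6) = 141 and P(11, 7) = 196; 145 is not s-gonal.
Hits: s ∈ {5} → 1.

1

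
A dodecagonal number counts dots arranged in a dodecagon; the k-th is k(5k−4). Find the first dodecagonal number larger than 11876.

12300

Solve n(5n−4) > 11876 for integer n.
The largest n with value ≤ 11876 is 49 (since 11809 ≤ 11876 < 12300), so the first above is n = 50, value 12300.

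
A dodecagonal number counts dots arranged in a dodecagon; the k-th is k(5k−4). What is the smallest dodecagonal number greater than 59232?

Solve n(5n−4) > 59232 for integer n.
The largest n with value ≤ 59232 is 109 (since 58969 ≤ 59232 < 60060), so the first above is n = 110, value 60060.

60060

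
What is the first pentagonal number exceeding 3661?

3725

Solve n(3n−1)/2 > 3661 for integer n.
The largest n with value ≤ 3661 is 49 (since 3577 ≤ 3661 < 3725), so the first above is n = 50, value 3725.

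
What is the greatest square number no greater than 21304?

Solve n² ≤ 21304 for integer n.
n = 145 gives 21025 ≤ 21304, while n = 146 gives 21316 > 21304; so the answer is 21025.

21025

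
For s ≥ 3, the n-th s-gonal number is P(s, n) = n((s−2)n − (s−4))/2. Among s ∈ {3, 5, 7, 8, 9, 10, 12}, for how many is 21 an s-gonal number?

s = 3: P(3, 6) = 21. ✓
s = 5: P(5, 3) = 12 and P(5, 4) = 22; 21 is not s-gonal.
s = 7: P(7, 3) = 18 and P(7, 4) = 34; 21 is not s-gonal.
s = 8: P(8, 3) = 21. ✓
s = 9: P(9, 2) = 9 and P(9, 3) = 24; 21 is not s-gonal.
s = 10: P(10, 2) = 10 and P(10, 3) = 27; 21 is not s-gonal.
s = 12: P(12, 2) = 12 and P(12, 3) = 33; 21 is not s-gonal.
Hits: s ∈ {3, 8} → 2.

2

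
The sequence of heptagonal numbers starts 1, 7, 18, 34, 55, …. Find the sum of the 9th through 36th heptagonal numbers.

39060

Σ i(5i−3)/2 = (5Σi² − 3Σi) / 2 over i = 9..36.
Σi = 666 − 36 = 630 and Σi² = 16206 − 204 = 16002.
(5·16002 − 3·630) / 2 = 78120/2 = 39060.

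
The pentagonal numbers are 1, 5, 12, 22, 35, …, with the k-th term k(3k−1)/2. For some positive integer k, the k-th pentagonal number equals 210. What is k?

Set n(3n−1)/2 = 210, giving 3n² − n − 420 = 0.
The discriminant is 1 + 24·210 = 5041, and √5041 = 71.
So n = (1 + 71) / 6 = 72/6 = 12.
Check: 12·(3·12 − 1)/2 = 210. ✓

12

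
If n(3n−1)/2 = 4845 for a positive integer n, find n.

Set n(3n−1)/2 = 4845, giving 3n² − n − 9690 = 0.
The discriminant is 1 + 24·4845 = 116281, and √116281 = 341.
So n = (1 + 341) / 6 = 342/6 = 57.

57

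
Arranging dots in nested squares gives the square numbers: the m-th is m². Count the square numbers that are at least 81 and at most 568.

15

The n-th square number is n².
Smallest index with value ≥ 81: n = 9 (giving 81).
Largest index with value ≤ 568: n = 23 (giving 529).
Indices 9 through 23: 15 terms.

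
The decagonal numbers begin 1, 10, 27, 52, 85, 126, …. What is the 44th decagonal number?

The 44th decagonal number is n(4n−3) with n = 44.
44·(4·44 − 3) = 44·173 = 7612.

7612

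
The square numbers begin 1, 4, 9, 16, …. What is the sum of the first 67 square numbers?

102510

Σ_{i=1}^{67} i² = 67·68·135/6 = 102510.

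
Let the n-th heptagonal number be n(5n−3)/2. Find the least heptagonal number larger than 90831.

Solve n(5n−3)/2 > 90831 for integer n.
The largest n with value ≤ 90831 is 190 (since 89965 ≤ 90831 < 90916), so the first above is n = 191, value 90916.

90916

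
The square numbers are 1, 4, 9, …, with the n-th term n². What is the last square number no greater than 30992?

Solve n² ≤ 30992 for integer n.
n = 176 gives 30976 ≤ 30992, while n = 177 gives 31329 > 30992; so the answer is 30976.

30976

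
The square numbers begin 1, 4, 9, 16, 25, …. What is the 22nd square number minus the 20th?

22² = 484 and 20² = 400.
Difference: 484 − 400 = 84.

84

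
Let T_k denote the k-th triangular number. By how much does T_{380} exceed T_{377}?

380·381/2 = 72390 and 377·378/2 = 71253.
Difference: 72390 − 71253 = 1137.

1137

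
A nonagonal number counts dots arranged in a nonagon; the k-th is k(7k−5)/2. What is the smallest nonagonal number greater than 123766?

124551

Solve n(7n−5)/2 > 123766 for integer n.
The largest n with value ≤ 123766 is 188 (since 123234 ≤ 123766 < 124551), so the first above is n = 189, value 124551.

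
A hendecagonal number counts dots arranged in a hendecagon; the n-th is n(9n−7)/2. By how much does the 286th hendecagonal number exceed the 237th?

115150

286·(9·286 − 7)/2 = 367081 and 237·(9·237 − 7)/2 = 251931.
Difference: 367081 − 251931 = 115150.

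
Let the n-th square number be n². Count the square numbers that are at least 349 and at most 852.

11

The n-th square number is n².
Smallest index with value ≥ 349: n = 19 (giving 361).
Largest index with value ≤ 852: n = 29 (giving 841).
Indices 19 through 29: 11 terms.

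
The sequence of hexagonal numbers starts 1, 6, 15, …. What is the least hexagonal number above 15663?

Solve n(2n−1) > 15663 for integer n.
The largest n with value ≤ 15663 is 88 (since 15400 ≤ 15663 < 15753), so the first above is n = 89, value 15753.

15753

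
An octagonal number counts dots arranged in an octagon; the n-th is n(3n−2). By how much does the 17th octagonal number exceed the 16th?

Consecutive octagonal numbers differ by 6n − 5: here 6·17 − 5 = 97.

97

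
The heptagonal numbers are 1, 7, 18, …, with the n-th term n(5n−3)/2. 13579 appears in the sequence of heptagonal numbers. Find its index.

Set n(5n−3)/2 = 13579, giving 5n² − 3n − 27158 = 0.
The discriminant is 9 + 40·13579 = 543169, and √543169 = 737.
So n = (3 + 737) / 10 = 740/10 = 74.

74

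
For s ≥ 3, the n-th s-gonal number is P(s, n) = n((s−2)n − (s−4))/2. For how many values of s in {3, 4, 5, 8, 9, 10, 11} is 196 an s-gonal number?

2

s = 3: P(3, 19) = 190 and P(3, 20) = 210; 196 is not s-gonal.
s = 4: P(4, 14) = 196. ✓
s = 5: P(5, 11) = 176 and P(5, 12) = 210; 196 is not s-gonal.
s = 8: P(8, 8) = 176 and P(8, 9) = 225; 196 is not s-gonal.
s = 9: P(9, 7) = 154 and P(9, 8) = 204; 196 is not s-gonal.
s = 10: P(10, 7) = 175 and P(10, 8) = 232; 196 is not s-gonal.
s = 11: P(11, 7) = 196. ✓
Hits: s ∈ {4, 11} → 2.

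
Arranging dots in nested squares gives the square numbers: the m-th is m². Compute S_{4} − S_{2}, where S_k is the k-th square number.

12

4² = 16 and 2² = 4.
Difference: 16 − 4 = 12.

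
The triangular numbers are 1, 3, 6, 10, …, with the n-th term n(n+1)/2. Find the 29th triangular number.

435

The 29th triangular number is n(n+1)/2 with n = 29.
29·30/2 = 870/2 = 435.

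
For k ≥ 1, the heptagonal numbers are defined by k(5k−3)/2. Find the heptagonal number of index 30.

The 30th heptagonal number is n(5n−3)/2 with n = 30.
30·(5·30 − 3)/2 = 30·147/2 = 2205.

2205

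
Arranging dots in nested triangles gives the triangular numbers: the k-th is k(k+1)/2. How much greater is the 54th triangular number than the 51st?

159

54·55/2 = 1485 and 51·52/2 = 1326.
Difference: 1485 − 1326 = 159.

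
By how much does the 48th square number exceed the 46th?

188

48² = 2304 and 46² = 2116.
Difference: 2304 − 2116 = 188.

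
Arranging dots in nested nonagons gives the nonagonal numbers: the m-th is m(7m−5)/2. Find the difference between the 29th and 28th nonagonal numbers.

197

Consecutive nonagonal numbers differ by 7n − 6: here 7·29 − 6 = 197.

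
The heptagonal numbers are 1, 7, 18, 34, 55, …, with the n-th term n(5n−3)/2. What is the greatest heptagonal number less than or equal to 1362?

Solve n(5n−3)/2 ≤ 1362 for integer n.
n = 23 gives 1288 ≤ 1362, while n = 24 gives 1404 > 1362; so the answer is 1288.

1288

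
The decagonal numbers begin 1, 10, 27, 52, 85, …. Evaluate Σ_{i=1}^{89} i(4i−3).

943845

Σ i(4i−3) = 4Σi² − 3Σi over i = 1..89.
Σi = 4005 and Σi² = 238965.
4·238965 − 3·4005 = 943845.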